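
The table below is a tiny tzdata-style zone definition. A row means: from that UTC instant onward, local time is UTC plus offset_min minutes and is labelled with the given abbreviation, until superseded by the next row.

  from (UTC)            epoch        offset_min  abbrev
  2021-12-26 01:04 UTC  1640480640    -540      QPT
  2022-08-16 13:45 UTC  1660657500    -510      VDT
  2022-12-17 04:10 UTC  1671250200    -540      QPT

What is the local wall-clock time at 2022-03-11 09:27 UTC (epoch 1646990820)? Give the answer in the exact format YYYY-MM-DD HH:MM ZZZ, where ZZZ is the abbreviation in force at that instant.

2022-03-11 00:27 QPT

Query: 2022-03-11 09:27 UTC
Rule 1/3 (QPT, -09:00): 2021-12-26 01:04 UTC ≤ query < 2022-08-16 13:45 UTC
9·60 + 27 - 540 = 27 min
27 = 0·1440 + 27; 27 = 0·60 + 27 → 00:27, same day
→ 2022-03-11 00:27 QPT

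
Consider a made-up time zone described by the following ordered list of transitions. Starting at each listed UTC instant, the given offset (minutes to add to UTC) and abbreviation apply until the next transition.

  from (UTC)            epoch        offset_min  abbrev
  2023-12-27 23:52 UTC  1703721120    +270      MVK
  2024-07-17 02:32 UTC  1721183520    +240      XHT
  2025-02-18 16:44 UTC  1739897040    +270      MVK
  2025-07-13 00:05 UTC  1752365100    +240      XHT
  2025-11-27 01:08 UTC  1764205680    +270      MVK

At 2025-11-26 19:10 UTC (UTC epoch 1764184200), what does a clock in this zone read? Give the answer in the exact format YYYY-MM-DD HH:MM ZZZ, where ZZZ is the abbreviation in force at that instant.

2025-11-26 23:10 XHT

Query: 2025-11-26 19:10 UTC
Rule 4/5 (XHT, +04:00): 2025-07-13 00:05 UTC ≤ query < 2025-11-27 01:08 UTC
19·60 + 10 + 240 = 1390 min
1390 = 0·1440 + 1390; 1390 = 23·60 + 10 → 23:10, same day
→ 2025-11-26 23:10 XHT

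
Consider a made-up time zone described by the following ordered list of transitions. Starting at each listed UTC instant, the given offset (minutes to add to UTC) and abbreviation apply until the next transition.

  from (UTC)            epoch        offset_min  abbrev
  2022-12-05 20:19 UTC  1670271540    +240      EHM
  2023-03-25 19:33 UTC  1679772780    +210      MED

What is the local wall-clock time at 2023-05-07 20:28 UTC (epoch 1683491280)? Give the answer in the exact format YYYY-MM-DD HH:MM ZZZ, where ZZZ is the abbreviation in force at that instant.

Query: 2023-05-07 20:28 UTC
Rule 2/2 (MED, +03:30): 2023-03-25 19:33 UTC ≤ query < +∞
20·60 + 28 + 210 = 1438 min
1438 = 0·1440 + 1438; 1438 = 23·60 + 58 → 23:58, same day
→ 2023-05-07 23:58 MED

2023-05-07 23:58 MED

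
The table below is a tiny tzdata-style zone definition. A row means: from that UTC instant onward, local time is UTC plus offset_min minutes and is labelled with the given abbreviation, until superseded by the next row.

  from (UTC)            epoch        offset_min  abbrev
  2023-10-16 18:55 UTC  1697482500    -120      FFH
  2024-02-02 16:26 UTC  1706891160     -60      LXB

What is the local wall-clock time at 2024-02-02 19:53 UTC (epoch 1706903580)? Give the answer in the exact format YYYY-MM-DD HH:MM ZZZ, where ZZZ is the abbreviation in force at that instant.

2024-02-02 18:53 LXB

Query: 2024-02-02 19:53 UTC
Rule 2/2 (LXB, -01:00): 2024-02-02 16:26 UTC ≤ query < +∞
19·60 + 53 - 60 = 1133 min
1133 = 0·1440 + 1133; 1133 = 18·60 + 53 → 18:53, same day
→ 2024-02-02 18:53 LXB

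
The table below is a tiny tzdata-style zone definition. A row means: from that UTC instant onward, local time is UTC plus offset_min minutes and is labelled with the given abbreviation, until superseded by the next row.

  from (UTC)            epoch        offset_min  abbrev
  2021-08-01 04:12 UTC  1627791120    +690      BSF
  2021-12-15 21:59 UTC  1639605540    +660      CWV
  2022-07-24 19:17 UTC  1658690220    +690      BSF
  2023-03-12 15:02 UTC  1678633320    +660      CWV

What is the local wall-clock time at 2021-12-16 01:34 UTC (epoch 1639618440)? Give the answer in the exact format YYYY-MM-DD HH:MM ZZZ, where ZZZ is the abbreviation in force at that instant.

2021-12-16 12:34 CWV

Query: 2021-12-16 01:34 UTC
Rule 2/4 (CWV, +11:00): 2021-12-15 21:59 UTC ≤ query < 2022-07-24 19:17 UTC
1·60 + 34 + 660 = 754 min
754 = 0·1440 + 754; 754 = 12·60 + 34 → 12:34, same day
→ 2021-12-16 12:34 CWV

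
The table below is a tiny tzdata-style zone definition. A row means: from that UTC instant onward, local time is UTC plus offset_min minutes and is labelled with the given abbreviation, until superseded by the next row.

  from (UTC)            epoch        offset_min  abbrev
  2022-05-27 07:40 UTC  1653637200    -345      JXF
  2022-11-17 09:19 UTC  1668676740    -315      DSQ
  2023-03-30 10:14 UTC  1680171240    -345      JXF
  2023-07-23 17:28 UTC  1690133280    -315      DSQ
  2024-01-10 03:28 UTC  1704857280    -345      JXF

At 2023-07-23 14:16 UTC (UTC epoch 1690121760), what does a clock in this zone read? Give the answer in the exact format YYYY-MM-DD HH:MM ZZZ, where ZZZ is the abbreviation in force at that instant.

2023-07-23 08:31 JXF

Query: 2023-07-23 14:16 UTC
Rule 3/5 (JXF, -05:45): 2023-03-30 10:14 UTC ≤ query < 2023-07-23 17:28 UTC
14·60 + 16 - 345 = 511 min
511 = 0·1440 + 511; 511 = 8·60 + 31 → 08:31, same day
→ 2023-07-23 08:31 JXF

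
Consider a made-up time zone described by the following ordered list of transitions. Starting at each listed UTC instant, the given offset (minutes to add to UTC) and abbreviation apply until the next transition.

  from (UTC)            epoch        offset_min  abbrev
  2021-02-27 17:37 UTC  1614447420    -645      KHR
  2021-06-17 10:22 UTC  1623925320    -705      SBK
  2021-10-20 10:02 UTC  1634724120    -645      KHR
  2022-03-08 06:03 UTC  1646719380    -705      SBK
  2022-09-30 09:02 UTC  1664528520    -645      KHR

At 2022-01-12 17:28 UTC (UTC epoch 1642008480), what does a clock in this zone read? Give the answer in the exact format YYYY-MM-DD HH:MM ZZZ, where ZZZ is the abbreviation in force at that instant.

Query: 2022-01-12 17:28 UTC
Rule 3/5 (KHR, -10:45): 2021-10-20 10:02 UTC ≤ query < 2022-03-08 06:03 UTC
17·60 + 28 - 645 = 403 min
403 = 0·1440 + 403; 403 = 6·60 + 43 → 06:43, same day
→ 2022-01-12 06:43 KHR

2022-01-12 06:43 KHR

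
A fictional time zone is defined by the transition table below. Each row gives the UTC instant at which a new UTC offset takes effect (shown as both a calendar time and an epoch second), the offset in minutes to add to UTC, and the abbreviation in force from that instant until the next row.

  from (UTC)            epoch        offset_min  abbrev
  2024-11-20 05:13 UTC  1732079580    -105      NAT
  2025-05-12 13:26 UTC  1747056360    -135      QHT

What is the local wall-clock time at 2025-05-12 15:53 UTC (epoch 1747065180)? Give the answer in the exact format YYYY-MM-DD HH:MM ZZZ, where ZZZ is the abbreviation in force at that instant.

2025-05-12 13:38 QHT

Query: 2025-05-12 15:53 UTC
Rule 2/2 (QHT, -02:15): 2025-05-12 13:26 UTC ≤ query < +∞
15·60 + 53 - 135 = 818 min
818 = 0·1440 + 818; 818 = 13·60 + 38 → 13:38, same day
→ 2025-05-12 13:38 QHT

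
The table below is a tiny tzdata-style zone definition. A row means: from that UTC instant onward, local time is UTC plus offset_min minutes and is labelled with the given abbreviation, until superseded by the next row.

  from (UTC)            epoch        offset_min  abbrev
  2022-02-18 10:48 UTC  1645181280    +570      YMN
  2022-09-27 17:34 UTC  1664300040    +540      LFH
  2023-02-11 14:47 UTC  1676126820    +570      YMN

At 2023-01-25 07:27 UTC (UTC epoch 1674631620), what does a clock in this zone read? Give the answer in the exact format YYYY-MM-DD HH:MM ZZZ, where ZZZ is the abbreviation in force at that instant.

2023-01-25 16:27 LFH

Query: 2023-01-25 07:27 UTC
Rule 2/3 (LFH, +09:00): 2022-09-27 17:34 UTC ≤ query < 2023-02-11 14:47 UTC
7·60 + 27 + 540 = 987 min
987 = 0·1440 + 987; 987 = 16·60 + 27 → 16:27, same day
→ 2023-01-25 16:27 LFH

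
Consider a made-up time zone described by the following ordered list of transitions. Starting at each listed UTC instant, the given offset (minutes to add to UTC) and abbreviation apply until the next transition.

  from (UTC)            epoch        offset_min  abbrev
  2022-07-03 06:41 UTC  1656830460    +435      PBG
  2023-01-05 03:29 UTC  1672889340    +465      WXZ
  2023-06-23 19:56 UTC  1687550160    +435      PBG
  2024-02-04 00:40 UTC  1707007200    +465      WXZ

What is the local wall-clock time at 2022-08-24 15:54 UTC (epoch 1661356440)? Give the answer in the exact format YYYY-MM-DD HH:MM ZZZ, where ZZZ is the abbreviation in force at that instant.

2022-08-24 23:09 PBG

Query: 2022-08-24 15:54 UTC
Rule 1/4 (PBG, +07:15): 2022-07-03 06:41 UTC ≤ query < 2023-01-05 03:29 UTC
15·60 + 54 + 435 = 1389 min
1389 = 0·1440 + 1389; 1389 = 23·60 + 9 → 23:09, same day
→ 2022-08-24 23:09 PBG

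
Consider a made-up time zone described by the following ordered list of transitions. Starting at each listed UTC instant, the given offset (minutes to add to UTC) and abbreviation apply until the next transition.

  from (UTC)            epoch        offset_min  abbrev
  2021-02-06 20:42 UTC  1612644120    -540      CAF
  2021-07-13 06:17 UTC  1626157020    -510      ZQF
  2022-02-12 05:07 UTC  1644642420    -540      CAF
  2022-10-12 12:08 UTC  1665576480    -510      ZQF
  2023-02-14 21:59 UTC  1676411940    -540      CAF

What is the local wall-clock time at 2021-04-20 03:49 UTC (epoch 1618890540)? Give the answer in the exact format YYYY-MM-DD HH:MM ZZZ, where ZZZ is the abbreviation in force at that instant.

Query: 2021-04-20 03:49 UTC
Rule 1/5 (CAF, -09:00): 2021-02-06 20:42 UTC ≤ query < 2021-07-13 06:17 UTC
3·60 + 49 - 540 = -311 min
-311 = -1·1440 + 1129; 1129 = 18·60 + 49 → 18:49, 2021-04-20 - 1 day = 2021-04-19
→ 2021-04-19 18:49 CAF

2021-04-19 18:49 CAF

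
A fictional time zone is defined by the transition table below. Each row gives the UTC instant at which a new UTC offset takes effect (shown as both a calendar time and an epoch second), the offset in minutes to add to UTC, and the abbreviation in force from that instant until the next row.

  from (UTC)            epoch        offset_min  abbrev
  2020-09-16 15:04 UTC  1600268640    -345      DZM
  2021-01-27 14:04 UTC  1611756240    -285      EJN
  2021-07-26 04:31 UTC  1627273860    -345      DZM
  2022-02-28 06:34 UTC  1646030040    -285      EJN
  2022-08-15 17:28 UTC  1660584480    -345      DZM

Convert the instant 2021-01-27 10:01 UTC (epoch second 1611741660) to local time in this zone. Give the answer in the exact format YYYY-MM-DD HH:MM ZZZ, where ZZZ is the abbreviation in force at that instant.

Query: 2021-01-27 10:01 UTC
Rule 1/5 (DZM, -05:45): 2020-09-16 15:04 UTC ≤ query < 2021-01-27 14:04 UTC
10·60 + 1 - 345 = 256 min
256 = 0·1440 + 256; 256 = 4·60 + 16 → 04:16, same day
→ 2021-01-27 04:16 DZM

2021-01-27 04:16 DZM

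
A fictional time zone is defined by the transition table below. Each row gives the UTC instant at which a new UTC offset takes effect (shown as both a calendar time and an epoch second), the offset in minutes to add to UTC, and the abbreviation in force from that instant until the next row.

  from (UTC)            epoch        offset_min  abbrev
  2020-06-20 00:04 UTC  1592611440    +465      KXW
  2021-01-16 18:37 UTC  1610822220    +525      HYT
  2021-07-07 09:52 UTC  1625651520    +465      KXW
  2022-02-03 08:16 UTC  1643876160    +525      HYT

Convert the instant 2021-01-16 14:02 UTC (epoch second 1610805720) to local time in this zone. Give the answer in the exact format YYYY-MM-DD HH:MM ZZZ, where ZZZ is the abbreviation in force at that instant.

Query: 2021-01-16 14:02 UTC
Rule 1/4 (KXW, +07:45): 2020-06-20 00:04 UTC ≤ query < 2021-01-16 18:37 UTC
14·60 + 2 + 465 = 1307 min
1307 = 0·1440 + 1307; 1307 = 21·60 + 47 → 21:47, same day
→ 2021-01-16 21:47 KXW

2021-01-16 21:47 KXW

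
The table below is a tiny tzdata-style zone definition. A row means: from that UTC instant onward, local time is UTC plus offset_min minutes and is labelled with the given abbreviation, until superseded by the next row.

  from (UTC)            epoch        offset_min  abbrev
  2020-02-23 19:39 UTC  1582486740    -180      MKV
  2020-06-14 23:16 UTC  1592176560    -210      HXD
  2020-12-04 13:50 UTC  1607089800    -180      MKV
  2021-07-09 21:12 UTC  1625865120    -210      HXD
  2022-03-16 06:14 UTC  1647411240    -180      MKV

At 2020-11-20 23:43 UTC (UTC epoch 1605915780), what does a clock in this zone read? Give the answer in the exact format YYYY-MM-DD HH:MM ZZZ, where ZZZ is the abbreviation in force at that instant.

2020-11-20 20:13 HXD

Query: 2020-11-20 23:43 UTC
Rule 2/5 (HXD, -03:30): 2020-06-14 23:16 UTC ≤ query < 2020-12-04 13:50 UTC
23·60 + 43 - 210 = 1213 min
1213 = 0·1440 + 1213; 1213 = 20·60 + 13 → 20:13, same day
→ 2020-11-20 20:13 HXD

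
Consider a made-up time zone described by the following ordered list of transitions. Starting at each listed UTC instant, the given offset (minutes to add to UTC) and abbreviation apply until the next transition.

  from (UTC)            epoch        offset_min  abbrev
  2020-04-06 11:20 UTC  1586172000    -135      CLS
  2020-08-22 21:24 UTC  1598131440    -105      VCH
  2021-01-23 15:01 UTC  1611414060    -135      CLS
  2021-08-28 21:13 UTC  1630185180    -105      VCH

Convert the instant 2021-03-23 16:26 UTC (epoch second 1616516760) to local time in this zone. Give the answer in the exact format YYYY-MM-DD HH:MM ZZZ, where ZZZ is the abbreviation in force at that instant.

Query: 2021-03-23 16:26 UTC
Rule 3/4 (CLS, -02:15): 2021-01-23 15:01 UTC ≤ query < 2021-08-28 21:13 UTC
16·60 + 26 - 135 = 851 min
851 = 0·1440 + 851; 851 = 14·60 + 11 → 14:11, same day
→ 2021-03-23 14:11 CLS

2021-03-23 14:11 CLS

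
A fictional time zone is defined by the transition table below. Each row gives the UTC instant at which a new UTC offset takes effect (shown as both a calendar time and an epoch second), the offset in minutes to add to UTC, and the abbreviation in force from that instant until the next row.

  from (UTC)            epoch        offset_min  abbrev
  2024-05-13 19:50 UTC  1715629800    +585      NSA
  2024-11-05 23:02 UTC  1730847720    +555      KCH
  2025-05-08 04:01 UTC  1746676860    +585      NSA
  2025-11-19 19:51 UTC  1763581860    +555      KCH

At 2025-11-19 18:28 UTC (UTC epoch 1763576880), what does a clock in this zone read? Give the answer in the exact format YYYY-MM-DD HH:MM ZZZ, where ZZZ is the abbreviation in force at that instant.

Query: 2025-11-19 18:28 UTC
Rule 3/4 (NSA, +09:45): 2025-05-08 04:01 UTC ≤ query < 2025-11-19 19:51 UTC
18·60 + 28 + 585 = 1693 min
1693 = 1·1440 + 253; 253 = 4·60 + 13 → 04:13, 2025-11-19 + 1 day = 2025-11-20
→ 2025-11-20 04:13 NSA

2025-11-20 04:13 NSA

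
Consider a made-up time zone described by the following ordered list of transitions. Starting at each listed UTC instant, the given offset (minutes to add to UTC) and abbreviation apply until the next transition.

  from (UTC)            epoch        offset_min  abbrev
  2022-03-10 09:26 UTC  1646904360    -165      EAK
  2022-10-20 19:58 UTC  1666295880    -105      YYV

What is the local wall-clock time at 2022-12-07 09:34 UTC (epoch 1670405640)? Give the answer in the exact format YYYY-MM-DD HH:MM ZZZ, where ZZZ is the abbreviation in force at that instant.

2022-12-07 07:49 YYV

Query: 2022-12-07 09:34 UTC
Rule 2/2 (YYV, -01:45): 2022-10-20 19:58 UTC ≤ query < +∞
9·60 + 34 - 105 = 469 min
469 = 0·1440 + 469; 469 = 7·60 + 49 → 07:49, same day
→ 2022-12-07 07:49 YYV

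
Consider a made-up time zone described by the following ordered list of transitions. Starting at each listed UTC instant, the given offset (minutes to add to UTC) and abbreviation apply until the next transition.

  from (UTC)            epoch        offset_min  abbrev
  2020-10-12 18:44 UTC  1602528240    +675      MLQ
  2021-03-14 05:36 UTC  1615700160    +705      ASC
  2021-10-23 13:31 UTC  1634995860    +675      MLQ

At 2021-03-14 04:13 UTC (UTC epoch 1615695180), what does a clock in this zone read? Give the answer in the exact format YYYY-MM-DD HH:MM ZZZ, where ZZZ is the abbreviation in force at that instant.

2021-03-14 15:28 MLQ

Query: 2021-03-14 04:13 UTC
Rule 1/3 (MLQ, +11:15): 2020-10-12 18:44 UTC ≤ query < 2021-03-14 05:36 UTC
4·60 + 13 + 675 = 928 min
928 = 0·1440 + 928; 928 = 15·60 + 28 → 15:28, same day
→ 2021-03-14 15:28 MLQ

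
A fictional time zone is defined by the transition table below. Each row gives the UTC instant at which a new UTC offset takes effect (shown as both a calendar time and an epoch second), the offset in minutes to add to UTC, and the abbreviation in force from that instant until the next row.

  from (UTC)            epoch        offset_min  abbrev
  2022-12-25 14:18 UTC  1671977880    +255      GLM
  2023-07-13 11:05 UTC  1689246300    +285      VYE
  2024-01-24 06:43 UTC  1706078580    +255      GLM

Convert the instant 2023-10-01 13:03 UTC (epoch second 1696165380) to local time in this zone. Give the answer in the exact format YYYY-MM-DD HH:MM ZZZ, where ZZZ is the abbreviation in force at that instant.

2023-10-01 17:48 VYE

Query: 2023-10-01 13:03 UTC
Rule 2/3 (VYE, +04:45): 2023-07-13 11:05 UTC ≤ query < 2024-01-24 06:43 UTC
13·60 + 3 + 285 = 1068 min
1068 = 0·1440 + 1068; 1068 = 17·60 + 48 → 17:48, same day
→ 2023-10-01 17:48 VYE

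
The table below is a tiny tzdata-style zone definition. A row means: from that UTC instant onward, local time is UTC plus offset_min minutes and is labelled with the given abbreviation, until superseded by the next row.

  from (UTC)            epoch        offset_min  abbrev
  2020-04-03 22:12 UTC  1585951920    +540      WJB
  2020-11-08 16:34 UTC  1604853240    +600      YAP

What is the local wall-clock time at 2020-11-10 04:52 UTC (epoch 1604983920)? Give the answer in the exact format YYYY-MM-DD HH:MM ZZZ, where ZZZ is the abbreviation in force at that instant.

Query: 2020-11-10 04:52 UTC
Rule 2/2 (YAP, +10:00): 2020-11-08 16:34 UTC ≤ query < +∞
4·60 + 52 + 600 = 892 min
892 = 0·1440 + 892; 892 = 14·60 + 52 → 14:52, same day
→ 2020-11-10 14:52 YAP

2020-11-10 14:52 YAP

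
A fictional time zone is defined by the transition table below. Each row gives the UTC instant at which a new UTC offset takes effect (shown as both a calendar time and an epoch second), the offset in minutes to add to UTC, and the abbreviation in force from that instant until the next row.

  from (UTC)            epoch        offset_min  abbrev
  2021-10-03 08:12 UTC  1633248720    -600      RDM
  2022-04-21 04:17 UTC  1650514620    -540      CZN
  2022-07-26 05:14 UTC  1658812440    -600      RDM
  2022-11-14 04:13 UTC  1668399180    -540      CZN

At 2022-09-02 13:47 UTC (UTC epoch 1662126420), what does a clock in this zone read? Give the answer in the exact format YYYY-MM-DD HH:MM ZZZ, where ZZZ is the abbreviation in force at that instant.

2022-09-02 03:47 RDM

Query: 2022-09-02 13:47 UTC
Rule 3/4 (RDM, -10:00): 2022-07-26 05:14 UTC ≤ query < 2022-11-14 04:13 UTC
13·60 + 47 - 600 = 227 min
227 = 0·1440 + 227; 227 = 3·60 + 47 → 03:47, same day
→ 2022-09-02 03:47 RDM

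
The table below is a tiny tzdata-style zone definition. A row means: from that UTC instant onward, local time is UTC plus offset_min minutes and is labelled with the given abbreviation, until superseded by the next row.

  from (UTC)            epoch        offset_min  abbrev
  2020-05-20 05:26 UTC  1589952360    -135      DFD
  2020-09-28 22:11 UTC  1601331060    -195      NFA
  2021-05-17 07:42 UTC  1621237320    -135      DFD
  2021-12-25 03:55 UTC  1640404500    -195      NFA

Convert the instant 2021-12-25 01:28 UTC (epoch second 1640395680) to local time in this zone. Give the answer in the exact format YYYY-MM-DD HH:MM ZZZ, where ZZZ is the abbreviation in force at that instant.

2021-12-24 23:13 DFD

Query: 2021-12-25 01:28 UTC
Rule 3/4 (DFD, -02:15): 2021-05-17 07:42 UTC ≤ query < 2021-12-25 03:55 UTC
1·60 + 28 - 135 = -47 min
-47 = -1·1440 + 1393; 1393 = 23·60 + 13 → 23:13, 2021-12-25 - 1 day = 2021-12-24
→ 2021-12-24 23:13 DFD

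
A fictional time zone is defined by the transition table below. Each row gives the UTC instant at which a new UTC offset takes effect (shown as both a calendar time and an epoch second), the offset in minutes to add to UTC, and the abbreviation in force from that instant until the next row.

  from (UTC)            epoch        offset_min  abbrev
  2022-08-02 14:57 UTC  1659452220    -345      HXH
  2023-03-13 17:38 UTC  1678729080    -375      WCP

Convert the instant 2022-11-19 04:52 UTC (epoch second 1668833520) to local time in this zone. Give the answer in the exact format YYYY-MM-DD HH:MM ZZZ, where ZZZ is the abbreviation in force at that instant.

Query: 2022-11-19 04:52 UTC
Rule 1/2 (HXH, -05:45): 2022-08-02 14:57 UTC ≤ query < 2023-03-13 17:38 UTC
4·60 + 52 - 345 = -53 min
-53 = -1·1440 + 1387; 1387 = 23·60 + 7 → 23:07, 2022-11-19 - 1 day = 2022-11-18
→ 2022-11-18 23:07 HXH

2022-11-18 23:07 HXH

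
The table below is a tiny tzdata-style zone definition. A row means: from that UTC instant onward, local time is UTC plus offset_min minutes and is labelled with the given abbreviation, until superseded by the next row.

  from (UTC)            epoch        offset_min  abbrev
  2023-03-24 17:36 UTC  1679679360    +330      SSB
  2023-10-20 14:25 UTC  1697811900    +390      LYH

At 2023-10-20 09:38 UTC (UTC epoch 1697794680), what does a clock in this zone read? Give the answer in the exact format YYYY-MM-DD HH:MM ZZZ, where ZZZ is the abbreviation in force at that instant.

2023-10-20 15:08 SSB

Query: 2023-10-20 09:38 UTC
Rule 1/2 (SSB, +05:30): 2023-03-24 17:36 UTC ≤ query < 2023-10-20 14:25 UTC
9·60 + 38 + 330 = 908 min
908 = 0·1440 + 908; 908 = 15·60 + 8 → 15:08, same day
→ 2023-10-20 15:08 SSB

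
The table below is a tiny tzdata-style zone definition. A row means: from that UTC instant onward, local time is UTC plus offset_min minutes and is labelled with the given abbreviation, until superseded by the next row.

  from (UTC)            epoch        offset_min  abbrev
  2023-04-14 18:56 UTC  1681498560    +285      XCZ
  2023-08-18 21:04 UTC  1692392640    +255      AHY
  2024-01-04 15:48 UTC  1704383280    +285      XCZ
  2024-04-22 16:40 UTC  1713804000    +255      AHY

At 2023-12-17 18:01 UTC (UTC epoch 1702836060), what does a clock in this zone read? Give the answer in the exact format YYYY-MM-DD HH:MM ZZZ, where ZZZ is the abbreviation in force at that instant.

Query: 2023-12-17 18:01 UTC
Rule 2/4 (AHY, +04:15): 2023-08-18 21:04 UTC ≤ query < 2024-01-04 15:48 UTC
18·60 + 1 + 255 = 1336 min
1336 = 0·1440 + 1336; 1336 = 22·60 + 16 → 22:16, same day
→ 2023-12-17 22:16 AHY

2023-12-17 22:16 AHY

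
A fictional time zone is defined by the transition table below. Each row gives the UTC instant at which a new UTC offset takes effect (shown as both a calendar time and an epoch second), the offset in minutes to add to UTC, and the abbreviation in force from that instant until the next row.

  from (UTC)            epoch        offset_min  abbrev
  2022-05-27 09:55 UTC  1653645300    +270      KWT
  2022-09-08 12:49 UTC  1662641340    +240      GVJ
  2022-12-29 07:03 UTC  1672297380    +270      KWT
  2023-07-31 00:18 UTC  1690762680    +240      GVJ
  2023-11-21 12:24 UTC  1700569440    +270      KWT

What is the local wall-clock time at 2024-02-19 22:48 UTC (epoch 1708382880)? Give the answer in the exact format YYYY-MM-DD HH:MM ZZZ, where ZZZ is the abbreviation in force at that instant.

Query: 2024-02-19 22:48 UTC
Rule 5/5 (KWT, +04:30): 2023-11-21 12:24 UTC ≤ query < +∞
22·60 + 48 + 270 = 1638 min
1638 = 1·1440 + 198; 198 = 3·60 + 18 → 03:18, 2024-02-19 + 1 day = 2024-02-20
→ 2024-02-20 03:18 KWT

2024-02-20 03:18 KWT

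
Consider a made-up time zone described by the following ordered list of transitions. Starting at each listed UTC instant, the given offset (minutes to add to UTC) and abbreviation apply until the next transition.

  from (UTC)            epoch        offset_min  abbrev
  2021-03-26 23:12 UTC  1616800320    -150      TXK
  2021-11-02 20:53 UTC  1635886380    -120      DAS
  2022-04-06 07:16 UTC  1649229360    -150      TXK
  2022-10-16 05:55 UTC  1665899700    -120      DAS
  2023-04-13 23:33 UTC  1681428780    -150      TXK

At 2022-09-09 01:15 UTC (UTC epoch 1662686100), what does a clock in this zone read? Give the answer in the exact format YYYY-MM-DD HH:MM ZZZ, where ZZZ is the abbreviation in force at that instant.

Query: 2022-09-09 01:15 UTC
Rule 3/5 (TXK, -02:30): 2022-04-06 07:16 UTC ≤ query < 2022-10-16 05:55 UTC
1·60 + 15 - 150 = -75 min
-75 = -1·1440 + 1365; 1365 = 22·60 + 45 → 22:45, 2022-09-09 - 1 day = 2022-09-08
→ 2022-09-08 22:45 TXK

2022-09-08 22:45 TXK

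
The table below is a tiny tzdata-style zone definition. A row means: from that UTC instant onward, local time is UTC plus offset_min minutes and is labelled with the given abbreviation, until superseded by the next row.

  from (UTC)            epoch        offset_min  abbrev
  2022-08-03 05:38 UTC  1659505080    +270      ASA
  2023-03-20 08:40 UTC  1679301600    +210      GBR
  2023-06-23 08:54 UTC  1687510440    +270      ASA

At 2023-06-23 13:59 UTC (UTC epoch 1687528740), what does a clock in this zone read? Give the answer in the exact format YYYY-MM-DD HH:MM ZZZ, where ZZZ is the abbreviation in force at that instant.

2023-06-23 18:29 ASA

Query: 2023-06-23 13:59 UTC
Rule 3/3 (ASA, +04:30): 2023-06-23 08:54 UTC ≤ query < +∞
13·60 + 59 + 270 = 1109 min
1109 = 0·1440 + 1109; 1109 = 18·60 + 29 → 18:29, same day
→ 2023-06-23 18:29 ASA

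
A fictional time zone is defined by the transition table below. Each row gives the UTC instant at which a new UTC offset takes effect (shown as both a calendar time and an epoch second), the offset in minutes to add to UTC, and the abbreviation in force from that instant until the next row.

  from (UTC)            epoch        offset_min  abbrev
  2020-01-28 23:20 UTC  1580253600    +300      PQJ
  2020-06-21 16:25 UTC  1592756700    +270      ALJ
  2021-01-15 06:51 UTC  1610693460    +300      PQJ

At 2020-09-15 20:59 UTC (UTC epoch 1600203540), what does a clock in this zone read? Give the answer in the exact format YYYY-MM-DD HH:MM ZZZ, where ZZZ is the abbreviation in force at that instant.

2020-09-16 01:29 ALJ

Query: 2020-09-15 20:59 UTC
Rule 2/3 (ALJ, +04:30): 2020-06-21 16:25 UTC ≤ query < 2021-01-15 06:51 UTC
20·60 + 59 + 270 = 1529 min
1529 = 1·1440 + 89; 89 = 1·60 + 29 → 01:29, 2020-09-15 + 1 day = 2020-09-16
→ 2020-09-16 01:29 ALJ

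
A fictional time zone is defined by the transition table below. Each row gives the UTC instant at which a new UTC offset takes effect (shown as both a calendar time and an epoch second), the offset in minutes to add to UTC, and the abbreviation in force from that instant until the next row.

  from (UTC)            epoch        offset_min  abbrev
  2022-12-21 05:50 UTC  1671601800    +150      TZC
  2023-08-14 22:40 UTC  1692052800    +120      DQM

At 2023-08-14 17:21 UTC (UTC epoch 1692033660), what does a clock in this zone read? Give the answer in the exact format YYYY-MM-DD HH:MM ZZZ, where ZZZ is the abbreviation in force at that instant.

2023-08-14 19:51 TZC

Query: 2023-08-14 17:21 UTC
Rule 1/2 (TZC, +02:30): 2022-12-21 05:50 UTC ≤ query < 2023-08-14 22:40 UTC
17·60 + 21 + 150 = 1191 min
1191 = 0·1440 + 1191; 1191 = 19·60 + 51 → 19:51, same day
→ 2023-08-14 19:51 TZC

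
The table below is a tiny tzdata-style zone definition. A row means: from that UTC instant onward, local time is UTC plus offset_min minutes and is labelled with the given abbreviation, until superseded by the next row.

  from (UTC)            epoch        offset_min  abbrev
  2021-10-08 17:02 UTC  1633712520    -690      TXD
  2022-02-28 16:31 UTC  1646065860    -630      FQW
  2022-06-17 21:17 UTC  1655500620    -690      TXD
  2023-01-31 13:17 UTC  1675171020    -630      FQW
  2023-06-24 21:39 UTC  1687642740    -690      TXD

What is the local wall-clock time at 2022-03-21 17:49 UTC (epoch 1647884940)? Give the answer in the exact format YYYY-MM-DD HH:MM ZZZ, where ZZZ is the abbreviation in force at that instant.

Query: 2022-03-21 17:49 UTC
Rule 2/5 (FQW, -10:30): 2022-02-28 16:31 UTC ≤ query < 2022-06-17 21:17 UTC
17·60 + 49 - 630 = 439 min
439 = 0·1440 + 439; 439 = 7·60 + 19 → 07:19, same day
→ 2022-03-21 07:19 FQW

2022-03-21 07:19 FQW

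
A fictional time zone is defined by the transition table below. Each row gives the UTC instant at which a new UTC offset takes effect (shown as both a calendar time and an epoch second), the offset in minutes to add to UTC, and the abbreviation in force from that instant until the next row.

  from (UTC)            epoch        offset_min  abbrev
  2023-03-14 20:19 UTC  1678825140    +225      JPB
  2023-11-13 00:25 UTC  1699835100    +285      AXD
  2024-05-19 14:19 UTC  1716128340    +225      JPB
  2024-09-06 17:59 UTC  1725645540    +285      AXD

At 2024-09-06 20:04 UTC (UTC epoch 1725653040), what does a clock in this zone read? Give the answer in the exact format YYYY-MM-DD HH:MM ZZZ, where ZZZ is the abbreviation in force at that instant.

2024-09-07 00:49 AXD

Query: 2024-09-06 20:04 UTC
Rule 4/4 (AXD, +04:45): 2024-09-06 17:59 UTC ≤ query < +∞
20·60 + 4 + 285 = 1489 min
1489 = 1·1440 + 49; 49 = 0·60 + 49 → 00:49, 2024-09-06 + 1 day = 2024-09-07
→ 2024-09-07 00:49 AXD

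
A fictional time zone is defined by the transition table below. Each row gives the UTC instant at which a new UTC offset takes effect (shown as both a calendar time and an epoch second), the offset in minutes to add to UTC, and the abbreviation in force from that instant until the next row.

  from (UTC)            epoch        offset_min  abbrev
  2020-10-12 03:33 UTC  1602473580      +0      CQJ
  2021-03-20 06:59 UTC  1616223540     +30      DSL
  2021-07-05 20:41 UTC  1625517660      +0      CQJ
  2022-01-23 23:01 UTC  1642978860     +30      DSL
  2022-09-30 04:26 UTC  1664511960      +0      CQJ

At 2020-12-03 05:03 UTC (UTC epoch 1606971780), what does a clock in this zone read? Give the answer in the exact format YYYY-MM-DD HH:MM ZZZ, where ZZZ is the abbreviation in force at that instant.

Query: 2020-12-03 05:03 UTC
Rule 1/5 (CQJ, +00:00): 2020-10-12 03:33 UTC ≤ query < 2021-03-20 06:59 UTC
5·60 + 3 + 0 = 303 min
303 = 0·1440 + 303; 303 = 5·60 + 3 → 05:03, same day
→ 2020-12-03 05:03 CQJ

2020-12-03 05:03 CQJ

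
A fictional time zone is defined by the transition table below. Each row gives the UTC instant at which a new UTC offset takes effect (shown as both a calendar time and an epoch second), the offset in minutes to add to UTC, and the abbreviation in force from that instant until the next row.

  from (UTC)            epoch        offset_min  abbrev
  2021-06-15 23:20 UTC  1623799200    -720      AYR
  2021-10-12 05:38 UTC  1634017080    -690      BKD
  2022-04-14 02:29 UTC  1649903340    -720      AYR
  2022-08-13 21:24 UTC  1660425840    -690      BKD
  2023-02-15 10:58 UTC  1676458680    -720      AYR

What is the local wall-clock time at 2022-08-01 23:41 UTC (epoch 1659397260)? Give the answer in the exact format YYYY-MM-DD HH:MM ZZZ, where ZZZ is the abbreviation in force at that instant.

2022-08-01 11:41 AYR

Query: 2022-08-01 23:41 UTC
Rule 3/5 (AYR, -12:00): 2022-04-14 02:29 UTC ≤ query < 2022-08-13 21:24 UTC
23·60 + 41 - 720 = 701 min
701 = 0·1440 + 701; 701 = 11·60 + 41 → 11:41, same day
→ 2022-08-01 11:41 AYR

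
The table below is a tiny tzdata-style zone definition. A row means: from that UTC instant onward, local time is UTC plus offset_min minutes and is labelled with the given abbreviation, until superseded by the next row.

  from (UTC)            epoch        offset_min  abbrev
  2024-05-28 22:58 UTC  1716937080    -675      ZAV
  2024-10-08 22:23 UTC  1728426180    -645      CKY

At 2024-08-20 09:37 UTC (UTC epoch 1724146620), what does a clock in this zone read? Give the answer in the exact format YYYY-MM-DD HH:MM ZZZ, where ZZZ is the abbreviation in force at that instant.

2024-08-19 22:22 ZAV

Query: 2024-08-20 09:37 UTC
Rule 1/2 (ZAV, -11:15): 2024-05-28 22:58 UTC ≤ query < 2024-10-08 22:23 UTC
9·60 + 37 - 675 = -98 min
-98 = -1·1440 + 1342; 1342 = 22·60 + 22 → 22:22, 2024-08-20 - 1 day = 2024-08-19
→ 2024-08-19 22:22 ZAV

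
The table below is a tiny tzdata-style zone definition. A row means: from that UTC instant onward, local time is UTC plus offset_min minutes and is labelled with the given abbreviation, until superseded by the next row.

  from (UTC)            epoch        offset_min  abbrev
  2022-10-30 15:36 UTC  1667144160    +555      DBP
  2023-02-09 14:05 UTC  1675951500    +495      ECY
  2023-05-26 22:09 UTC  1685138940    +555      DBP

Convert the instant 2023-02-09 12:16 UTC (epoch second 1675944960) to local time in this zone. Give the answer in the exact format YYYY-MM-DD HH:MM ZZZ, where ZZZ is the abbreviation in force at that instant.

Query: 2023-02-09 12:16 UTC
Rule 1/3 (DBP, +09:15): 2022-10-30 15:36 UTC ≤ query < 2023-02-09 14:05 UTC
12·60 + 16 + 555 = 1291 min
1291 = 0·1440 + 1291; 1291 = 21·60 + 31 → 21:31, same day
→ 2023-02-09 21:31 DBP

2023-02-09 21:31 DBP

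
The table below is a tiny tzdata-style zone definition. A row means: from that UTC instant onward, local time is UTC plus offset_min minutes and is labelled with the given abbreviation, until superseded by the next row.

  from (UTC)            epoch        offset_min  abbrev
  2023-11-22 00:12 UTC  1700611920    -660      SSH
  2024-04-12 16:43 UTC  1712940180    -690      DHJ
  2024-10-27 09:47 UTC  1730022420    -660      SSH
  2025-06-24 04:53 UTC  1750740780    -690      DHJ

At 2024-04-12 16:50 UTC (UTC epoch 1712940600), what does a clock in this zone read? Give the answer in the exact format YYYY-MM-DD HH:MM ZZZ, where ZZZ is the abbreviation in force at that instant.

Query: 2024-04-12 16:50 UTC
Rule 2/4 (DHJ, -11:30): 2024-04-12 16:43 UTC ≤ query < 2024-10-27 09:47 UTC
16·60 + 50 - 690 = 320 min
320 = 0·1440 + 320; 320 = 5·60 + 20 → 05:20, same day
→ 2024-04-12 05:20 DHJ

2024-04-12 05:20 DHJ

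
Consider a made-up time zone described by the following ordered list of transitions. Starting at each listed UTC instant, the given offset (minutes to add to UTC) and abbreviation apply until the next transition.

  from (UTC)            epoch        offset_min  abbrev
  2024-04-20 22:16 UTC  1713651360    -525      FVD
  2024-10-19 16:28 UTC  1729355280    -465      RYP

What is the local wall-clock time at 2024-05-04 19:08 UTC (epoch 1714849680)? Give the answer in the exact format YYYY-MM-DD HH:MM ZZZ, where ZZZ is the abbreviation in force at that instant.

2024-05-04 10:23 FVD

Query: 2024-05-04 19:08 UTC
Rule 1/2 (FVD, -08:45): 2024-04-20 22:16 UTC ≤ query < 2024-10-19 16:28 UTC
19·60 + 8 - 525 = 623 min
623 = 0·1440 + 623; 623 = 10·60 + 23 → 10:23, same day
→ 2024-05-04 10:23 FVD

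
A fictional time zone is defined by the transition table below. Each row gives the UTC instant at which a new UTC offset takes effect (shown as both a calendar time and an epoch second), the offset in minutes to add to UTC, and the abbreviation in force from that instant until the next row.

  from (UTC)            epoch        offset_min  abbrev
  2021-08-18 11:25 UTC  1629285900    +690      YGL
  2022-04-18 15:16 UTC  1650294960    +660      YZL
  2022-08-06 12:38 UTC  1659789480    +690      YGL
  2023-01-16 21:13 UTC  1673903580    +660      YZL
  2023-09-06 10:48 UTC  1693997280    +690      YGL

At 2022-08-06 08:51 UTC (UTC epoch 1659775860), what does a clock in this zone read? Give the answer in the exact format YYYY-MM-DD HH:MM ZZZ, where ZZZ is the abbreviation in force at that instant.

2022-08-06 19:51 YZL

Query: 2022-08-06 08:51 UTC
Rule 2/5 (YZL, +11:00): 2022-04-18 15:16 UTC ≤ query < 2022-08-06 12:38 UTC
8·60 + 51 + 660 = 1191 min
1191 = 0·1440 + 1191; 1191 = 19·60 + 51 → 19:51, same day
→ 2022-08-06 19:51 YZL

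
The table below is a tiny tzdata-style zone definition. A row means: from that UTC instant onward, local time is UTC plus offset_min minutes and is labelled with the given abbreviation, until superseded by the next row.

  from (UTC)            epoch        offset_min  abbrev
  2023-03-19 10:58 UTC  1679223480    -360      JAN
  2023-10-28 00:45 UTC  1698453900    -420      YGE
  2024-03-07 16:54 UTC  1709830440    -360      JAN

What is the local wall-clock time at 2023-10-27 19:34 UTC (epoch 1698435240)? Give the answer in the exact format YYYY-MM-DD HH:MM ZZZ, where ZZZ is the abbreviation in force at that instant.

Query: 2023-10-27 19:34 UTC
Rule 1/3 (JAN, -06:00): 2023-03-19 10:58 UTC ≤ query < 2023-10-28 00:45 UTC
19·60 + 34 - 360 = 814 min
814 = 0·1440 + 814; 814 = 13·60 + 34 → 13:34, same day
→ 2023-10-27 13:34 JAN

2023-10-27 13:34 JAN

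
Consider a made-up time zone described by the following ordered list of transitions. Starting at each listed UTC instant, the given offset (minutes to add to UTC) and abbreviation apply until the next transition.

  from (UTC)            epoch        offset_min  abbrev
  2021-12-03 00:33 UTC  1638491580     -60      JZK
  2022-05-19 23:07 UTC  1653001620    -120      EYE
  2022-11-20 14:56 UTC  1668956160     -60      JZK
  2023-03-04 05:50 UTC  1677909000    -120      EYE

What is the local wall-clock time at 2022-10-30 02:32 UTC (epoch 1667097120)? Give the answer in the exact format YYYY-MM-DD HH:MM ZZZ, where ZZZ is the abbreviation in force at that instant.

Query: 2022-10-30 02:32 UTC
Rule 2/4 (EYE, -02:00): 2022-05-19 23:07 UTC ≤ query < 2022-11-20 14:56 UTC
2·60 + 32 - 120 = 32 min
32 = 0·1440 + 32; 32 = 0·60 + 32 → 00:32, same day
→ 2022-10-30 00:32 EYE

2022-10-30 00:32 EYE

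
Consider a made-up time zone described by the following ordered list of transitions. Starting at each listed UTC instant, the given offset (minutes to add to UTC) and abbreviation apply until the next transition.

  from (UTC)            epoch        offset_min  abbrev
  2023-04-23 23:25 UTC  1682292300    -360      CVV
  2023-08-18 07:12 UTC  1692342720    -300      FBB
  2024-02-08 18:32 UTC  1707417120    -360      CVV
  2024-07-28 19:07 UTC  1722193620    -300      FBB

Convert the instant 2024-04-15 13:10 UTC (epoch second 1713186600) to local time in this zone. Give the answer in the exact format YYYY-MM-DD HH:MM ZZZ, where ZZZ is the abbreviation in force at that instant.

Query: 2024-04-15 13:10 UTC
Rule 3/4 (CVV, -06:00): 2024-02-08 18:32 UTC ≤ query < 2024-07-28 19:07 UTC
13·60 + 10 - 360 = 430 min
430 = 0·1440 + 430; 430 = 7·60 + 10 → 07:10, same day
→ 2024-04-15 07:10 CVV

2024-04-15 07:10 CVV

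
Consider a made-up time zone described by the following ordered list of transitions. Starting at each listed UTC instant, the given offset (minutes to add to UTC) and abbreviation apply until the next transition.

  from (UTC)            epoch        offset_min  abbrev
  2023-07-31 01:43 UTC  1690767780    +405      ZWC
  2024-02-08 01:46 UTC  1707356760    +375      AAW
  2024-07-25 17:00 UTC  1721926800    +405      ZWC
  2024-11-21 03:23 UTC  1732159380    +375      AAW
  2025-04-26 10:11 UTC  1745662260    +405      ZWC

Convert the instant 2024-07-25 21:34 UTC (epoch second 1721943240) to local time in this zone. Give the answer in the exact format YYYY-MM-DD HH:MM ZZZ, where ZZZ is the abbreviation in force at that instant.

Query: 2024-07-25 21:34 UTC
Rule 3/5 (ZWC, +06:45): 2024-07-25 17:00 UTC ≤ query < 2024-11-21 03:23 UTC
21·60 + 34 + 405 = 1699 min
1699 = 1·1440 + 259; 259 = 4·60 + 19 → 04:19, 2024-07-25 + 1 day = 2024-07-26
→ 2024-07-26 04:19 ZWC

2024-07-26 04:19 ZWC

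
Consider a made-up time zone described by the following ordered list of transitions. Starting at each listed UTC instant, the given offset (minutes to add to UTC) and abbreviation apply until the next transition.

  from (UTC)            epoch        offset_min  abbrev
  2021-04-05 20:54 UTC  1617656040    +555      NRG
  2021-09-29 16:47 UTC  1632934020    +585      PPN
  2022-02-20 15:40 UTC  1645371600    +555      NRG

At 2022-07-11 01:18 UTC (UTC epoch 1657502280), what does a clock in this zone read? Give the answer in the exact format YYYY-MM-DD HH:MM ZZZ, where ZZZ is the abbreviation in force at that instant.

2022-07-11 10:33 NRG

Query: 2022-07-11 01:18 UTC
Rule 3/3 (NRG, +09:15): 2022-02-20 15:40 UTC ≤ query < +∞
1·60 + 18 + 555 = 633 min
633 = 0·1440 + 633; 633 = 10·60 + 33 → 10:33, same day
→ 2022-07-11 10:33 NRG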